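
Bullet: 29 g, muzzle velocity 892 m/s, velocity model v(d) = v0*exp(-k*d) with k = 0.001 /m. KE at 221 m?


v = v0*exp(-k*d) = 892*exp(-0.001*221) = 715.131 m/s
E = 0.5*m*v^2 = 0.5*0.029*715.131^2 = 7415 J

7415 J


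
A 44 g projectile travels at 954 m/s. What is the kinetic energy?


E = 0.5*m*v^2 = 0.5*0.044*954^2 = 20023 J

20023 J


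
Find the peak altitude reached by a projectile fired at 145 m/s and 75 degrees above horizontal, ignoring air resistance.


H = (v0*sin(theta))^2 / (2g) = (145*sin(75°))^2 / (2*9.81) = 999.8 m

999.8 m


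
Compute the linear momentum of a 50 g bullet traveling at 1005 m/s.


p = m*v = 0.05*1005 = 50.25 kg·m/s

50.25 kg·m/s


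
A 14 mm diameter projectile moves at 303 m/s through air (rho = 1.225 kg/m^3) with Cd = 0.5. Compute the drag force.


A = pi*(d/2)^2 = pi*(14/2000)^2 = 1.53938e-04 m^2
Fd = 0.5*Cd*rho*A*v^2 = 0.5*0.5*1.225*1.53938e-04*303^2 = 4.328 N

4.328 N


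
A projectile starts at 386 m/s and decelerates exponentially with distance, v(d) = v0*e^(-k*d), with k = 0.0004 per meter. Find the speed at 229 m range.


v = v0*exp(-k*d) = 386*exp(-0.0004*229) = 352.2 m/s

352.2 m/s


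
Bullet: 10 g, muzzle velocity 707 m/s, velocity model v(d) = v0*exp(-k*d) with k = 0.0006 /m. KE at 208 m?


v = v0*exp(-k*d) = 707*exp(-0.0006*208) = 624.05 m/s
E = 0.5*m*v^2 = 0.5*0.01*624.05^2 = 1947 J

1947 J


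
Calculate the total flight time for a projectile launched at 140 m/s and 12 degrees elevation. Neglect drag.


T = 2*v0*sin(theta)/g = 2*140*sin(12°)/9.81 = 5.934 s

5.934 s


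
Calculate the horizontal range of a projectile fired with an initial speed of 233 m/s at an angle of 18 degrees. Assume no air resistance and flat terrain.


R = v0^2 * sin(2*theta) / g = 233^2 * sin(2*18°) / 9.81 = 3253 m

3253 m


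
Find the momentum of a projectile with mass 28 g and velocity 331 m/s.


p = m*v = 0.028*331 = 9.268 kg·m/s

9.268 kg·m/s


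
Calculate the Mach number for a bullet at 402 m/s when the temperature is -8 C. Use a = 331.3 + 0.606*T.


a = 331.3 + 0.606*(-8) = 326.452 m/s
M = v/a = 402/326.452 = 1.231

1.231


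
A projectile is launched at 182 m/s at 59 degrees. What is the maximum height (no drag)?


H = (v0*sin(theta))^2 / (2g) = (182*sin(59°))^2 / (2*9.81) = 1240 m

1240 m


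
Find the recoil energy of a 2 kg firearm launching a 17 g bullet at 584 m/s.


v_r = m_p*v_p/m_gun = 0.017*584/2 = 4.964 m/s, E_r = 0.5*m_gun*v_r^2 = 0.5*2*4.964^2 = 24.64 J

24.64 J


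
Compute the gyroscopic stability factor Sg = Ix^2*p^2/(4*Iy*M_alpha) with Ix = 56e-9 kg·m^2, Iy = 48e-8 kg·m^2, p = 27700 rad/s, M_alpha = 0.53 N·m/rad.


Sg = Ix^2 * p^2 / (4 * Iy * M_alpha) = (56e-9)^2 * 27700^2 / (4 * 48e-8 * 0.53) = 2.365

2.365


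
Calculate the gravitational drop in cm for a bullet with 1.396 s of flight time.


drop = 0.5*g*t^2 = 0.5*9.81*1.396^2 = 9.55894 m ≈ 955.9 cm

955.9 cm


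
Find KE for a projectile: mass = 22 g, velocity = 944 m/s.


E = 0.5*m*v^2 = 0.5*0.022*944^2 = 9802 J

9802 J


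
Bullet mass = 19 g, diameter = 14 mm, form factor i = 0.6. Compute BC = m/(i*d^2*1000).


BC = m/(i*d^2*1000) = 19/(0.6 * 14^2 * 1000) = 0.0001616

0.0001616


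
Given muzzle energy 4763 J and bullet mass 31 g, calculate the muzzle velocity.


v = sqrt(2*E/m) = sqrt(2*4763/0.031) = 554.3 m/s

554.3 m/s


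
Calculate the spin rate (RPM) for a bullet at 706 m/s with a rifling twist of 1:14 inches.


twist_m = 14*0.0254 = 0.3556 m
spin = v/twist = 706/0.3556 = 1985.377 rev/s
RPM = spin*60 = 1985.377*60 ≈ 119123 RPM

119123 RPM


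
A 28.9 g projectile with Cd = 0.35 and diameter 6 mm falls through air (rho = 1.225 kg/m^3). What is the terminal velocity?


A = pi*(d/2)^2 = pi*(6/2000)^2 = 2.82743e-05 m^2
vt = sqrt(2mg/(Cd*rho*A)) = sqrt(2*0.0289*9.81/(0.35 * 1.225 * 2.82743e-05)) = 216.3 m/s

216.3 m/s


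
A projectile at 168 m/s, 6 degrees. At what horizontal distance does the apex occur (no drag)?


R = v0^2*sin(2*theta)/g = 168^2*sin(2*6°)/9.81 = 598.175 m
apex_dist = R/2 = 598.175/2 = 299.1 m

299.1 m


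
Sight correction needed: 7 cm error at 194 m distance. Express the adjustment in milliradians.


1 mrad subtends 1 cm per 10 m of range, so adj = error_cm / (dist_m / 10) = 7 / (194/10) = 0.3608 mrad

0.3608 mrad


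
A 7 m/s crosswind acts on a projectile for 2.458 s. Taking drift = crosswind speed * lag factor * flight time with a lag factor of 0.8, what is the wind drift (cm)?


drift = v_wind * lag * t = 7 * 0.8 * 2.458 = 13.7648 m ≈ 1376 cm

1376 cm


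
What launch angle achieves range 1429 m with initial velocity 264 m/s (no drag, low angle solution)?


sin(2*theta) = R*g/v0^2 = 1429*9.81/264^2 = 0.201138, theta = arcsin(0.201138)/2 = 5.802°

5.802 degrees


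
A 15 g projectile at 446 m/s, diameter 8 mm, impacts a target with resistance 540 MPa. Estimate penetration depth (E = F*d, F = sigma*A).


A = pi*(d/2)^2 = pi*(8/2)^2 = 50.2655 mm^2
E = 0.5*m*v^2 = 0.5*0.015*446^2 = 1491.87 J
depth = E/(sigma*A) = 1491.87 J / (540 MPa * 50.2655 mm^2) = 1491.87/(540 * 50.2655) m = 0.0549626 m ≈ 54.96 mm

54.96 mm


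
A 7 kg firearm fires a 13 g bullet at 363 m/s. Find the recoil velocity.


v_recoil = m_p * v_p / m_gun = 0.013 * 363 / 7 = 0.6741 m/s

0.6741 m/s


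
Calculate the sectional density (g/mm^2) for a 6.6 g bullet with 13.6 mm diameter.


SD = m/d^2 = 6.6/13.6^2 = 0.03568 g/mm^2

0.03568 g/mm^2


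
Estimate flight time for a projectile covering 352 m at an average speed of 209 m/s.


t = d/v = 352/209 = 1.684 s

1.684 s


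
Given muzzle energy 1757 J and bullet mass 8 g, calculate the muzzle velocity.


v = sqrt(2*E/m) = sqrt(2*1757/0.008) = 662.8 m/s

662.8 m/s


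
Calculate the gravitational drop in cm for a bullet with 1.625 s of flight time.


drop = 0.5*g*t^2 = 0.5*9.81*1.625^2 = 12.9523 m ≈ 1295 cm

1295 cm


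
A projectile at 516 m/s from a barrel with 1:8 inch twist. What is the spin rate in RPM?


twist_m = 8*0.0254 = 0.2032 m
spin = v/twist = 516/0.2032 = 2539.37 rev/s
RPM = spin*60 = 2539.37*60 ≈ 152362 RPM

152362 RPM


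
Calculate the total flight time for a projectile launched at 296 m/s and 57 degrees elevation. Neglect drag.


T = 2*v0*sin(theta)/g = 2*296*sin(57°)/9.81 = 50.61 s

50.61 s


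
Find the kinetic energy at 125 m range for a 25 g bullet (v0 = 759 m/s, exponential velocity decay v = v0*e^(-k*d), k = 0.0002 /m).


v = v0*exp(-k*d) = 759*exp(-0.0002*125) = 740.26 m/s
E = 0.5*m*v^2 = 0.5*0.025*740.26^2 = 6850 J

6850 J


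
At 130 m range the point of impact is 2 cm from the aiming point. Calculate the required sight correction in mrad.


1 mrad subtends 1 cm per 10 m of range, so adj = error_cm / (dist_m / 10) = 2 / (130/10) = 0.1538 mrad

0.1538 mrad


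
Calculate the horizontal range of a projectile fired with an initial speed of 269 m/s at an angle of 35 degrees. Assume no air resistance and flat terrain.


R = v0^2 * sin(2*theta) / g = 269^2 * sin(2*35°) / 9.81 = 6931 m

6931 m


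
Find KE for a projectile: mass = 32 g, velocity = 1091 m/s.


E = 0.5*m*v^2 = 0.5*0.032*1091^2 = 19044 J

19044 J


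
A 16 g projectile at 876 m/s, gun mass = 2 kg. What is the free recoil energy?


v_r = m_p*v_p/m_gun = 0.016*876/2 = 7.008 m/s, E_r = 0.5*m_gun*v_r^2 = 0.5*2*7.008^2 = 49.11 J

49.11 J


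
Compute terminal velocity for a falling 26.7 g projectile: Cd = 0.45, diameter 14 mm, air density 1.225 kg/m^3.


A = pi*(d/2)^2 = pi*(14/2000)^2 = 1.53938e-04 m^2
vt = sqrt(2mg/(Cd*rho*A)) = sqrt(2*0.0267*9.81/(0.45 * 1.225 * 1.53938e-04)) = 78.57 m/s

78.57 m/s


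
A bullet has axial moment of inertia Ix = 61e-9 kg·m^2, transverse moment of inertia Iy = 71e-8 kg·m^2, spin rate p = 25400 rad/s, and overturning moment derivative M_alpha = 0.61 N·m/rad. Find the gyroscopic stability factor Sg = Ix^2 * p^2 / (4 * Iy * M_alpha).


Sg = Ix^2 * p^2 / (4 * Iy * M_alpha) = (61e-9)^2 * 25400^2 / (4 * 71e-8 * 0.61) = 1.386

1.386


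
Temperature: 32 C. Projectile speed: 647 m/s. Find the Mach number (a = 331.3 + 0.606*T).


a = 331.3 + 0.606*(32) = 350.692 m/s
M = v/a = 647/350.692 = 1.845

1.845


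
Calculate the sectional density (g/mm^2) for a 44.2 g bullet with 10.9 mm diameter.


SD = m/d^2 = 44.2/10.9^2 = 0.372 g/mm^2

0.372 g/mm^2


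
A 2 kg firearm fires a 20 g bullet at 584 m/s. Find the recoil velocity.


v_recoil = m_p * v_p / m_gun = 0.02 * 584 / 2 = 5.84 m/s

5.84 m/s


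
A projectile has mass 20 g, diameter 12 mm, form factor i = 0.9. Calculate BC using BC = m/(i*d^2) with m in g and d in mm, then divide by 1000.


BC = m/(i*d^2*1000) = 20/(0.9 * 12^2 * 1000) = 0.0001543

0.0001543


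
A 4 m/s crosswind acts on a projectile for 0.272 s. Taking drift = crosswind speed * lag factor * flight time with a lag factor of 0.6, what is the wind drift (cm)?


drift = v_wind * lag * t = 4 * 0.6 * 0.272 = 0.6528 m ≈ 65.28 cm

65.28 cm


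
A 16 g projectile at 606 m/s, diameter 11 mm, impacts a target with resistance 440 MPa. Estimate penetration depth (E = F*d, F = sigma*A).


A = pi*(d/2)^2 = pi*(11/2)^2 = 95.0332 mm^2
E = 0.5*m*v^2 = 0.5*0.016*606^2 = 2937.89 J
depth = E/(sigma*A) = 2937.89 J / (440 MPa * 95.0332 mm^2) = 2937.89/(440 * 95.0332) m = 0.0702599 m ≈ 70.26 mm

70.26 mm


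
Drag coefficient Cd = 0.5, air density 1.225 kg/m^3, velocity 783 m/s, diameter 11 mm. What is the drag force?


A = pi*(d/2)^2 = pi*(11/2000)^2 = 9.50332e-05 m^2
Fd = 0.5*Cd*rho*A*v^2 = 0.5*0.5*1.225*9.50332e-05*783^2 = 17.84 N

17.84 N


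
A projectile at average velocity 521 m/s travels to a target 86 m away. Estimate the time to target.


t = d/v = 86/521 = 0.1651 s

0.1651 s


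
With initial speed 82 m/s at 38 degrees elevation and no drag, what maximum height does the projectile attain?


H = (v0*sin(theta))^2 / (2g) = (82*sin(38°))^2 / (2*9.81) = 129.9 m

129.9 m


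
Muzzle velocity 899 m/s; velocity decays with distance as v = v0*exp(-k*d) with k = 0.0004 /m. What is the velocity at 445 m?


v = v0*exp(-k*d) = 899*exp(-0.0004*445) = 752.4 m/s

752.4 m/s


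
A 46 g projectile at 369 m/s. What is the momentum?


p = m*v = 0.046*369 = 16.97 kg·m/s

16.97 kg·m/s


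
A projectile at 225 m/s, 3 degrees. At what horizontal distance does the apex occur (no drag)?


R = v0^2*sin(2*theta)/g = 225^2*sin(2*3°)/9.81 = 539.424 m
apex_dist = R/2 = 539.424/2 = 269.7 m

269.7 m


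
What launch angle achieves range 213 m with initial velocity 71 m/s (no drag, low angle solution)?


sin(2*theta) = R*g/v0^2 = 213*9.81/71^2 = 0.414507, theta = arcsin(0.414507)/2 = 12.24°

12.24 degrees


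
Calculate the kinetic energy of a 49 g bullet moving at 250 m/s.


E = 0.5*m*v^2 = 0.5*0.049*250^2 = 1531 J

1531 J


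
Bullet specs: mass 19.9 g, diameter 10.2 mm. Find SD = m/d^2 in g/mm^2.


SD = m/d^2 = 19.9/10.2^2 = 0.1913 g/mm^2

0.1913 g/mm^2


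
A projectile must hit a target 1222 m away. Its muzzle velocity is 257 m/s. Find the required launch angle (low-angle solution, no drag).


sin(2*theta) = R*g/v0^2 = 1222*9.81/257^2 = 0.181499, theta = arcsin(0.181499)/2 = 5.229°

5.229 degrees


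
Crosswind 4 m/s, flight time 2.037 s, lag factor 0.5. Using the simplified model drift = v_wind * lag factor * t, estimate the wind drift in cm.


drift = v_wind * lag * t = 4 * 0.5 * 2.037 = 4.074 m ≈ 407.4 cm

407.4 cm


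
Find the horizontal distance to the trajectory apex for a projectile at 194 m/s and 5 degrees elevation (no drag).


R = v0^2*sin(2*theta)/g = 194^2*sin(2*5°)/9.81 = 666.2 m
apex_dist = R/2 = 666.2/2 = 333.1 m

333.1 m


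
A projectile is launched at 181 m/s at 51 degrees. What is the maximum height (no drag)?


H = (v0*sin(theta))^2 / (2g) = (181*sin(51°))^2 / (2*9.81) = 1008 m

1008 m


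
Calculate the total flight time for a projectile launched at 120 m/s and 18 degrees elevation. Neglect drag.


T = 2*v0*sin(theta)/g = 2*120*sin(18°)/9.81 = 7.56 s

7.56 s


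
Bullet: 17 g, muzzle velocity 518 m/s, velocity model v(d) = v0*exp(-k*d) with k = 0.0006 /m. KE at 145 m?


v = v0*exp(-k*d) = 518*exp(-0.0006*145) = 474.839 m/s
E = 0.5*m*v^2 = 0.5*0.017*474.839^2 = 1917 J

1917 J


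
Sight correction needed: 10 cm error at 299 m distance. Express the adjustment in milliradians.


1 mrad subtends 1 cm per 10 m of range, so adj = error_cm / (dist_m / 10) = 10 / (299/10) = 0.3344 mrad

0.3344 mrad


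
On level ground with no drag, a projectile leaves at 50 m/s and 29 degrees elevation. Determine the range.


R = v0^2 * sin(2*theta) / g = 50^2 * sin(2*29°) / 9.81 = 216.1 m

216.1 m


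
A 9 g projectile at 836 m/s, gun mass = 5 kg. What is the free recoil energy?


v_r = m_p*v_p/m_gun = 0.009*836/5 = 1.5048 m/s, E_r = 0.5*m_gun*v_r^2 = 0.5*5*1.5048^2 = 5.661 J

5.661 J


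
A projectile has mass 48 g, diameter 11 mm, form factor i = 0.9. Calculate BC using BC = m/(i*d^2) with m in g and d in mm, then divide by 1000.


BC = m/(i*d^2*1000) = 48/(0.9 * 11^2 * 1000) = 0.0004408

0.0004408


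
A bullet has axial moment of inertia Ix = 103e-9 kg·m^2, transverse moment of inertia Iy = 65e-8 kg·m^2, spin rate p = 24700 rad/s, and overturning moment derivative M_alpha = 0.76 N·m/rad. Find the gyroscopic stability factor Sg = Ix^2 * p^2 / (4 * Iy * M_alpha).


Sg = Ix^2 * p^2 / (4 * Iy * M_alpha) = (103e-9)^2 * 24700^2 / (4 * 65e-8 * 0.76) = 3.276

3.276


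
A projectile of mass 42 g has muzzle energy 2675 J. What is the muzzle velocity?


v = sqrt(2*E/m) = sqrt(2*2675/0.042) = 356.9 m/s

356.9 m/s


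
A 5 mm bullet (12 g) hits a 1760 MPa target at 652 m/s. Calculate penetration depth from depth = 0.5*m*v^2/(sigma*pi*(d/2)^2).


A = pi*(d/2)^2 = pi*(5/2)^2 = 19.635 mm^2
E = 0.5*m*v^2 = 0.5*0.012*652^2 = 2550.62 J
depth = E/(sigma*A) = 2550.62 J / (1760 MPa * 19.635 mm^2) = 2550.62/(1760 * 19.635) m = 0.0738081 m ≈ 73.81 mm

73.81 mm


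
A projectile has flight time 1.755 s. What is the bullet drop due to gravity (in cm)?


drop = 0.5*g*t^2 = 0.5*9.81*1.755^2 = 15.1075 m ≈ 1511 cm

1511 cm


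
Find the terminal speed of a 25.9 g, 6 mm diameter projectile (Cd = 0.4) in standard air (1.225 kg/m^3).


A = pi*(d/2)^2 = pi*(6/2000)^2 = 2.82743e-05 m^2
vt = sqrt(2mg/(Cd*rho*A)) = sqrt(2*0.0259*9.81/(0.4 * 1.225 * 2.82743e-05)) = 191.5 m/s

191.5 m/s


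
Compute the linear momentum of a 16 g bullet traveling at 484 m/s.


p = m*v = 0.016*484 = 7.744 kg·m/s

7.744 kg·m/s


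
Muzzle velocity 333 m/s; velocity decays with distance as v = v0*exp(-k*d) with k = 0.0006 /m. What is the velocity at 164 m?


v = v0*exp(-k*d) = 333*exp(-0.0006*164) = 301.8 m/s

301.8 m/s


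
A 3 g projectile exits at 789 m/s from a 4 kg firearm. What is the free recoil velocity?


v_recoil = m_p * v_p / m_gun = 0.003 * 789 / 4 = 0.5917 m/s

0.5917 m/s


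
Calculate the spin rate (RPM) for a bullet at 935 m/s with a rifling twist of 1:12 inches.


twist_m = 12*0.0254 = 0.3048 m
spin = v/twist = 935/0.3048 = 3067.585 rev/s
RPM = spin*60 = 3067.585*60 ≈ 184055 RPM

184055 RPM


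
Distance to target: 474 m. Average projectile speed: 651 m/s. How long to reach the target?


t = d/v = 474/651 = 0.7281 s

0.7281 s


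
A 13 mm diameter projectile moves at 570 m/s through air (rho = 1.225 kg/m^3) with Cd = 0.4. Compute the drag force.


A = pi*(d/2)^2 = pi*(13/2000)^2 = 1.32732e-04 m^2
Fd = 0.5*Cd*rho*A*v^2 = 0.5*0.4*1.225*1.32732e-04*570^2 = 10.57 N

10.57 N


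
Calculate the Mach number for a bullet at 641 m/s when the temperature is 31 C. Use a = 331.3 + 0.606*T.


a = 331.3 + 0.606*(31) = 350.086 m/s
M = v/a = 641/350.086 = 1.831

1.831


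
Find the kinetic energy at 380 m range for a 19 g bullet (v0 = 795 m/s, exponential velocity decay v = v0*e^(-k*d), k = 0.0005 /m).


v = v0*exp(-k*d) = 795*exp(-0.0005*380) = 657.433 m/s
E = 0.5*m*v^2 = 0.5*0.019*657.433^2 = 4106 J

4106 J


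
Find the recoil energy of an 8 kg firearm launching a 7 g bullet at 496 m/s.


v_r = m_p*v_p/m_gun = 0.007*496/8 = 0.434 m/s, E_r = 0.5*m_gun*v_r^2 = 0.5*8*0.434^2 = 0.7534 J

0.7534 J


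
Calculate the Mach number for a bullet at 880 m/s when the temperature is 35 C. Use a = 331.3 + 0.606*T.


a = 331.3 + 0.606*(35) = 352.51 m/s
M = v/a = 880/352.51 = 2.496

2.496


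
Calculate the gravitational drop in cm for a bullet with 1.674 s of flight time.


drop = 0.5*g*t^2 = 0.5*9.81*1.674^2 = 13.7452 m ≈ 1375 cm

1375 cm


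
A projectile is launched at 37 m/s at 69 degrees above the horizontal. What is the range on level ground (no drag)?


R = v0^2 * sin(2*theta) / g = 37^2 * sin(2*69°) / 9.81 = 93.38 m

93.38 m


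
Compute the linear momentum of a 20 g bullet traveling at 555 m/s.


p = m*v = 0.02*555 = 11.1 kg·m/s

11.1 kg·m/s


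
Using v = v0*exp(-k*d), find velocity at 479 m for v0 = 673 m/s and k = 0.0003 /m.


v = v0*exp(-k*d) = 673*exp(-0.0003*479) = 582.9 m/s

582.9 m/s


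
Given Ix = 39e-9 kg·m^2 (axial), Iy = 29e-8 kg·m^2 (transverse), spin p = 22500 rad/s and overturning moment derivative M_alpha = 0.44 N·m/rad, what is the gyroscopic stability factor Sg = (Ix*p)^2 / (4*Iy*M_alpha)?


Sg = Ix^2 * p^2 / (4 * Iy * M_alpha) = (39e-9)^2 * 22500^2 / (4 * 29e-8 * 0.44) = 1.509

1.509


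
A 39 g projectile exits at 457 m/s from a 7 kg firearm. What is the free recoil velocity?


v_recoil = m_p * v_p / m_gun = 0.039 * 457 / 7 = 2.546 m/s

2.546 m/s


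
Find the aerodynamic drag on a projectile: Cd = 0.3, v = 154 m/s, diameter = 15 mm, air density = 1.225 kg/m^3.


A = pi*(d/2)^2 = pi*(15/2000)^2 = 1.76715e-04 m^2
Fd = 0.5*Cd*rho*A*v^2 = 0.5*0.3*1.225*1.76715e-04*154^2 = 0.7701 N

0.7701 N


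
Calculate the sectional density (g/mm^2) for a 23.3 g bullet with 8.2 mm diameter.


SD = m/d^2 = 23.3/8.2^2 = 0.3465 g/mm^2

0.3465 g/mm^2


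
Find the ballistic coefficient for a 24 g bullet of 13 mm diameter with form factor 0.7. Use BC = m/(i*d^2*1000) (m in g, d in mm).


BC = m/(i*d^2*1000) = 24/(0.7 * 13^2 * 1000) = 0.0002029

0.0002029


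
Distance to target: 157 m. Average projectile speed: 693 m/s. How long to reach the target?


t = d/v = 157/693 = 0.2266 s

0.2266 s


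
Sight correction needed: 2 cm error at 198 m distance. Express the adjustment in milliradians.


1 mrad subtends 1 cm per 10 m of range, so adj = error_cm / (dist_m / 10) = 2 / (198/10) = 0.101 mrad

0.101 mrad


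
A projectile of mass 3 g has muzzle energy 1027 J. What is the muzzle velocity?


v = sqrt(2*E/m) = sqrt(2*1027/0.003) = 827.4 m/s

827.4 m/s


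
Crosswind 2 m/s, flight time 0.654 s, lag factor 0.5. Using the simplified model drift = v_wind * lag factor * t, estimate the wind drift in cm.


drift = v_wind * lag * t = 2 * 0.5 * 0.654 = 0.654 m ≈ 65.4 cm

65.4 cm


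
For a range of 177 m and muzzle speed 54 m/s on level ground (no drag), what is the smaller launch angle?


sin(2*theta) = R*g/v0^2 = 177*9.81/54^2 = 0.595463, theta = arcsin(0.595463)/2 = 18.27°

18.27 degrees


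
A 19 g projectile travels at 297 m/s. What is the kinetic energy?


E = 0.5*m*v^2 = 0.5*0.019*297^2 = 838 J

838 J


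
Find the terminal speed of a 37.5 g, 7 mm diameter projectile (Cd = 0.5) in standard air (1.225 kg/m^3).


A = pi*(d/2)^2 = pi*(7/2000)^2 = 3.84845e-05 m^2
vt = sqrt(2mg/(Cd*rho*A)) = sqrt(2*0.0375*9.81/(0.5 * 1.225 * 3.84845e-05)) = 176.7 m/s

176.7 m/s


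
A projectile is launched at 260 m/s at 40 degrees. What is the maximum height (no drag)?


H = (v0*sin(theta))^2 / (2g) = (260*sin(40°))^2 / (2*9.81) = 1424 m

1424 m


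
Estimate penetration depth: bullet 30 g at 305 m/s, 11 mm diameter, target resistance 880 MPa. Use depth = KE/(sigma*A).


A = pi*(d/2)^2 = pi*(11/2)^2 = 95.0332 mm^2
E = 0.5*m*v^2 = 0.5*0.03*305^2 = 1395.38 J
depth = E/(sigma*A) = 1395.38 J / (880 MPa * 95.0332 mm^2) = 1395.38/(880 * 95.0332) m = 0.0166853 m ≈ 16.69 mm

16.69 mm


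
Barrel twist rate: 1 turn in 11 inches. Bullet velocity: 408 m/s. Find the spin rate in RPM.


twist_m = 11*0.0254 = 0.2794 m
spin = v/twist = 408/0.2794 = 1460.272 rev/s
RPM = spin*60 = 1460.272*60 ≈ 87616 RPM

87616 RPM


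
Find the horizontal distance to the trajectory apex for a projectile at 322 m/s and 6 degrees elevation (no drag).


R = v0^2*sin(2*theta)/g = 322^2*sin(2*6°)/9.81 = 2197.46 m
apex_dist = R/2 = 2197.46/2 = 1099 m

1099 m


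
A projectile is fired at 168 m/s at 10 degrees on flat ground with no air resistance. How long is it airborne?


T = 2*v0*sin(theta)/g = 2*168*sin(10°)/9.81 = 5.948 s

5.948 s


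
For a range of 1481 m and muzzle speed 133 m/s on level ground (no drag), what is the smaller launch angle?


sin(2*theta) = R*g/v0^2 = 1481*9.81/133^2 = 0.821336, theta = arcsin(0.821336)/2 = 27.61°

27.61 degrees


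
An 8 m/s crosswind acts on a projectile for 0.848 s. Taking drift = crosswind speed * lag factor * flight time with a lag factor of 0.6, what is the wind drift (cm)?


drift = v_wind * lag * t = 8 * 0.6 * 0.848 = 4.0704 m ≈ 407 cm

407 cm


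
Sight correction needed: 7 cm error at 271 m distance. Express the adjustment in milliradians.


1 mrad subtends 1 cm per 10 m of range, so adj = error_cm / (dist_m / 10) = 7 / (271/10) = 0.2583 mrad

0.2583 mrad


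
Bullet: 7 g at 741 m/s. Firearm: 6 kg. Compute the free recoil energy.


v_r = m_p*v_p/m_gun = 0.007*741/6 = 0.8645 m/s, E_r = 0.5*m_gun*v_r^2 = 0.5*6*0.8645^2 = 2.242 J

2.242 J


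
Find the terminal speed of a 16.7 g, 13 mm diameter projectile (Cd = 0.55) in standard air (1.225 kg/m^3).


A = pi*(d/2)^2 = pi*(13/2000)^2 = 1.32732e-04 m^2
vt = sqrt(2mg/(Cd*rho*A)) = sqrt(2*0.0167*9.81/(0.55 * 1.225 * 1.32732e-04)) = 60.53 m/s

60.53 m/s


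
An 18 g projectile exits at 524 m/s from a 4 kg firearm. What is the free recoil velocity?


v_recoil = m_p * v_p / m_gun = 0.018 * 524 / 4 = 2.358 m/s

2.358 m/s


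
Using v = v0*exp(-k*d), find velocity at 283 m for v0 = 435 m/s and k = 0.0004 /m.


v = v0*exp(-k*d) = 435*exp(-0.0004*283) = 388.4 m/s

388.4 m/s


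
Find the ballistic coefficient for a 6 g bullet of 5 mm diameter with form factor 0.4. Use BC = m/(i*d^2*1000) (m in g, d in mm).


BC = m/(i*d^2*1000) = 6/(0.4 * 5^2 * 1000) = 0.0006

0.0006


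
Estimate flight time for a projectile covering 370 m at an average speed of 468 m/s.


t = d/v = 370/468 = 0.7906 s

0.7906 s


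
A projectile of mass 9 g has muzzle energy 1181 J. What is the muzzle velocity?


v = sqrt(2*E/m) = sqrt(2*1181/0.009) = 512.3 m/s

512.3 m/s


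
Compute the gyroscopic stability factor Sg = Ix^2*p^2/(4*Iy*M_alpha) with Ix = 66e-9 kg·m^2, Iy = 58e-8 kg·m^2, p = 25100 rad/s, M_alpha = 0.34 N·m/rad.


Sg = Ix^2 * p^2 / (4 * Iy * M_alpha) = (66e-9)^2 * 25100^2 / (4 * 58e-8 * 0.34) = 3.479

3.479


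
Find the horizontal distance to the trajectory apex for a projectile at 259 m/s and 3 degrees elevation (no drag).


R = v0^2*sin(2*theta)/g = 259^2*sin(2*3°)/9.81 = 714.768 m
apex_dist = R/2 = 714.768/2 = 357.4 m

357.4 m


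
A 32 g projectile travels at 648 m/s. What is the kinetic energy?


E = 0.5*m*v^2 = 0.5*0.032*648^2 = 6718 J

6718 J


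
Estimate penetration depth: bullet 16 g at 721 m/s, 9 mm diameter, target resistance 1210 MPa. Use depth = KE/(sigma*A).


A = pi*(d/2)^2 = pi*(9/2)^2 = 63.6173 mm^2
E = 0.5*m*v^2 = 0.5*0.016*721^2 = 4158.73 J
depth = E/(sigma*A) = 4158.73 J / (1210 MPa * 63.6173 mm^2) = 4158.73/(1210 * 63.6173) m = 0.0540257 m ≈ 54.03 mm

54.03 mm


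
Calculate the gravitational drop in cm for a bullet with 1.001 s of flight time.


drop = 0.5*g*t^2 = 0.5*9.81*1.001^2 = 4.91481 m ≈ 491.5 cm

491.5 cm


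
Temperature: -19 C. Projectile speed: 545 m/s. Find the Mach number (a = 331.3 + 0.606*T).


a = 331.3 + 0.606*(-19) = 319.786 m/s
M = v/a = 545/319.786 = 1.704

1.704


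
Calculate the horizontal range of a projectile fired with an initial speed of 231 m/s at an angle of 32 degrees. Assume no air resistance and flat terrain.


R = v0^2 * sin(2*theta) / g = 231^2 * sin(2*32°) / 9.81 = 4889 m

4889 m


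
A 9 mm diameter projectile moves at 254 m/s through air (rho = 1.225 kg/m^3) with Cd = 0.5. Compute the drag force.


A = pi*(d/2)^2 = pi*(9/2000)^2 = 6.36173e-05 m^2
Fd = 0.5*Cd*rho*A*v^2 = 0.5*0.5*1.225*6.36173e-05*254^2 = 1.257 N

1.257 N


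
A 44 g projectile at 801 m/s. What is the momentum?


p = m*v = 0.044*801 = 35.24 kg·m/s

35.24 kg·m/s


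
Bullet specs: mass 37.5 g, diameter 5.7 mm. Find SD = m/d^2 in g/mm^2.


SD = m/d^2 = 37.5/5.7^2 = 1.154 g/mm^2

1.154 g/mm^2


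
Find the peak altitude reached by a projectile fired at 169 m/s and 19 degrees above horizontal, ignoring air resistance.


H = (v0*sin(theta))^2 / (2g) = (169*sin(19°))^2 / (2*9.81) = 154.3 m

154.3 m


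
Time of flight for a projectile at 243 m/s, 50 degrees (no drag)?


T = 2*v0*sin(theta)/g = 2*243*sin(50°)/9.81 = 37.95 s

37.95 s


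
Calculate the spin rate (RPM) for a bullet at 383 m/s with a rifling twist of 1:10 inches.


twist_m = 10*0.0254 = 0.254 m
spin = v/twist = 383/0.254 = 1507.874 rev/s
RPM = spin*60 = 1507.874*60 ≈ 90472 RPM

90472 RPM


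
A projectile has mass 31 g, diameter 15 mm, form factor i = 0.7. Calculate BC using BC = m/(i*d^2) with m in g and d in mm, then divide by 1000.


BC = m/(i*d^2*1000) = 31/(0.7 * 15^2 * 1000) = 0.0001968

0.0001968


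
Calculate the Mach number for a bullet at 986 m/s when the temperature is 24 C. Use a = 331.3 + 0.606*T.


a = 331.3 + 0.606*(24) = 345.844 m/s
M = v/a = 986/345.844 = 2.851

2.851


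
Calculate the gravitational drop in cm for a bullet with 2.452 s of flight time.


drop = 0.5*g*t^2 = 0.5*9.81*2.452^2 = 29.4904 m ≈ 2949 cm

2949 cm


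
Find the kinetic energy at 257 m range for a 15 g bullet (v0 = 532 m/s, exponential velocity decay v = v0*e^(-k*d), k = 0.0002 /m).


v = v0*exp(-k*d) = 532*exp(-0.0002*257) = 505.346 m/s
E = 0.5*m*v^2 = 0.5*0.015*505.346^2 = 1915 J

1915 J


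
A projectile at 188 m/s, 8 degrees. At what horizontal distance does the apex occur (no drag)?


R = v0^2*sin(2*theta)/g = 188^2*sin(2*8°)/9.81 = 993.081 m
apex_dist = R/2 = 993.081/2 = 496.5 m

496.5 m


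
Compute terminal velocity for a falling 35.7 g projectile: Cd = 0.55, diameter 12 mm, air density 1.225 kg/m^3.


A = pi*(d/2)^2 = pi*(12/2000)^2 = 1.13097e-04 m^2
vt = sqrt(2mg/(Cd*rho*A)) = sqrt(2*0.0357*9.81/(0.55 * 1.225 * 1.13097e-04)) = 95.88 m/s

95.88 m/s


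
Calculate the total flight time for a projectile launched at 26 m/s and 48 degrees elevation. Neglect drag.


T = 2*v0*sin(theta)/g = 2*26*sin(48°)/9.81 = 3.939 s

3.939 s


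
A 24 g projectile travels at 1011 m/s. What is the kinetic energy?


E = 0.5*m*v^2 = 0.5*0.024*1011^2 = 12265 J

12265 J


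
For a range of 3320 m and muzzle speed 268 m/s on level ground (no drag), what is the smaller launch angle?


sin(2*theta) = R*g/v0^2 = 3320*9.81/268^2 = 0.453458, theta = arcsin(0.453458)/2 = 13.48°

13.48 degrees


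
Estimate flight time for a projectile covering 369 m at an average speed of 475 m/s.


t = d/v = 369/475 = 0.7768 s

0.7768 s


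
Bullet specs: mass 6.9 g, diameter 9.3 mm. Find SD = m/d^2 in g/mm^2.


SD = m/d^2 = 6.9/9.3^2 = 0.07978 g/mm^2

0.07978 g/mm^2


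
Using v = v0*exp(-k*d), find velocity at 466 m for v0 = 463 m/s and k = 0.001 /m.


v = v0*exp(-k*d) = 463*exp(-0.001*466) = 290.5 m/s

290.5 m/s


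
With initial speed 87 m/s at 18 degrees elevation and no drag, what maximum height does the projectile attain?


H = (v0*sin(theta))^2 / (2g) = (87*sin(18°))^2 / (2*9.81) = 36.84 m

36.84 m


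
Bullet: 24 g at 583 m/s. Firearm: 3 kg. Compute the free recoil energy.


v_r = m_p*v_p/m_gun = 0.024*583/3 = 4.664 m/s, E_r = 0.5*m_gun*v_r^2 = 0.5*3*4.664^2 = 32.63 J

32.63 J


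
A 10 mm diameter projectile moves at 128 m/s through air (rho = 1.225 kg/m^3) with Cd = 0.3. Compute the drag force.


A = pi*(d/2)^2 = pi*(10/2000)^2 = 7.85398e-05 m^2
Fd = 0.5*Cd*rho*A*v^2 = 0.5*0.3*1.225*7.85398e-05*128^2 = 0.2364 N

0.2364 N


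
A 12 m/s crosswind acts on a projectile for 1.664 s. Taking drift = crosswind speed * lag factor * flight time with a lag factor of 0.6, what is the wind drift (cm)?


drift = v_wind * lag * t = 12 * 0.6 * 1.664 = 11.9808 m ≈ 1198 cm

1198 cm


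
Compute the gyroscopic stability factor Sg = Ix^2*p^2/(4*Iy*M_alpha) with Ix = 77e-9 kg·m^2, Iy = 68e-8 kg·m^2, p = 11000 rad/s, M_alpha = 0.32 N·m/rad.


Sg = Ix^2 * p^2 / (4 * Iy * M_alpha) = (77e-9)^2 * 11000^2 / (4 * 68e-8 * 0.32) = 0.8242

0.8242


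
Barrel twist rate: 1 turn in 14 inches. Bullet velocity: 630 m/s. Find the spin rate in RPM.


twist_m = 14*0.0254 = 0.3556 m
spin = v/twist = 630/0.3556 = 1771.654 rev/s
RPM = spin*60 = 1771.654*60 ≈ 106299 RPM

106299 RPM


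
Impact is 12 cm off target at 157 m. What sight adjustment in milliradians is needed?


1 mrad subtends 1 cm per 10 m of range, so adj = error_cm / (dist_m / 10) = 12 / (157/10) = 0.7643 mrad

0.7643 mrad


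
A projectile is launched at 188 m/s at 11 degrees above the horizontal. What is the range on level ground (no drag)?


R = v0^2 * sin(2*theta) / g = 188^2 * sin(2*11°) / 9.81 = 1350 m

1350 m


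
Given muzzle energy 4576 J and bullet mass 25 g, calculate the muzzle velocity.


v = sqrt(2*E/m) = sqrt(2*4576/0.025) = 605 m/s

605 m/s


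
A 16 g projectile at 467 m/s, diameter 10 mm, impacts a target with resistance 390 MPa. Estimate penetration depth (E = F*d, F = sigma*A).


A = pi*(d/2)^2 = pi*(10/2)^2 = 78.5398 mm^2
E = 0.5*m*v^2 = 0.5*0.016*467^2 = 1744.71 J
depth = E/(sigma*A) = 1744.71 J / (390 MPa * 78.5398 mm^2) = 1744.71/(390 * 78.5398) m = 0.0569599 m ≈ 56.96 mm

56.96 mm


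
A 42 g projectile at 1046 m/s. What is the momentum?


p = m*v = 0.042*1046 = 43.93 kg·m/s

43.93 kg·m/s


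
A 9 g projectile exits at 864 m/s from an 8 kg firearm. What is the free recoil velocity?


v_recoil = m_p * v_p / m_gun = 0.009 * 864 / 8 = 0.972 m/s

0.972 m/s


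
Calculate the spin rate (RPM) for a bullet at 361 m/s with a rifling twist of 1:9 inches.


twist_m = 9*0.0254 = 0.2286 m
spin = v/twist = 361/0.2286 = 1579.178 rev/s
RPM = spin*60 = 1579.178*60 ≈ 94751 RPM

94751 RPM


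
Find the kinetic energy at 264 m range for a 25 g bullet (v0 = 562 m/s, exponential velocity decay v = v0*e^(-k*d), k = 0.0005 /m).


v = v0*exp(-k*d) = 562*exp(-0.0005*264) = 492.504 m/s
E = 0.5*m*v^2 = 0.5*0.025*492.504^2 = 3032 J

3032 J


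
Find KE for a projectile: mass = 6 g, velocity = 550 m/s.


E = 0.5*m*v^2 = 0.5*0.006*550^2 = 907.5 J

907.5 J


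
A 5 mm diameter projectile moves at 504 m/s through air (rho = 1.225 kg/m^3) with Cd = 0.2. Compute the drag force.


A = pi*(d/2)^2 = pi*(5/2000)^2 = 1.96350e-05 m^2
Fd = 0.5*Cd*rho*A*v^2 = 0.5*0.2*1.225*1.96350e-05*504^2 = 0.611 N

0.611 N


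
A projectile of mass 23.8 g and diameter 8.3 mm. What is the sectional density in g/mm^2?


SD = m/d^2 = 23.8/8.3^2 = 0.3455 g/mm^2

0.3455 g/mm^2


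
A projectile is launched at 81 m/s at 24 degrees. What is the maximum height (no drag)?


H = (v0*sin(theta))^2 / (2g) = (81*sin(24°))^2 / (2*9.81) = 55.32 m

55.32 m


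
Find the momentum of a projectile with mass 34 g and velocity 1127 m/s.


p = m*v = 0.034*1127 = 38.32 kg·m/s

38.32 kg·m/s


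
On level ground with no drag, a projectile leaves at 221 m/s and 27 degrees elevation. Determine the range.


R = v0^2 * sin(2*theta) / g = 221^2 * sin(2*27°) / 9.81 = 4028 m

4028 m


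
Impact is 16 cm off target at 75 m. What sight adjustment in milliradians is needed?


1 mrad subtends 1 cm per 10 m of range, so adj = error_cm / (dist_m / 10) = 16 / (75/10) = 2.133 mrad

2.133 mrad


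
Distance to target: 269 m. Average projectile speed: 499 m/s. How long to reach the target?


t = d/v = 269/499 = 0.5391 s

0.5391 s


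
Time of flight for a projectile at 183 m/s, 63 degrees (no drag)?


T = 2*v0*sin(theta)/g = 2*183*sin(63°)/9.81 = 33.24 s

33.24 s


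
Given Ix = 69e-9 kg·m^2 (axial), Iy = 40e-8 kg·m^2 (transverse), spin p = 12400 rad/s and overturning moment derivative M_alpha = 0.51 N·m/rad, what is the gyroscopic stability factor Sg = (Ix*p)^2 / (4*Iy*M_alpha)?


Sg = Ix^2 * p^2 / (4 * Iy * M_alpha) = (69e-9)^2 * 12400^2 / (4 * 40e-8 * 0.51) = 0.8971

0.8971


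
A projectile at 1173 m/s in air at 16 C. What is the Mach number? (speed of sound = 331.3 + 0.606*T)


a = 331.3 + 0.606*(16) = 340.996 m/s
M = v/a = 1173/340.996 = 3.44

3.44


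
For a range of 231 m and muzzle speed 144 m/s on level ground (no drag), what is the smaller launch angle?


sin(2*theta) = R*g/v0^2 = 231*9.81/144^2 = 0.109284, theta = arcsin(0.109284)/2 = 3.137°

3.137 degrees


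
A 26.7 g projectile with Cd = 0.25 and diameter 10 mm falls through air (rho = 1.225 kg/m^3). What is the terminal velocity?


A = pi*(d/2)^2 = pi*(10/2000)^2 = 7.85398e-05 m^2
vt = sqrt(2mg/(Cd*rho*A)) = sqrt(2*0.0267*9.81/(0.25 * 1.225 * 7.85398e-05)) = 147.6 m/s

147.6 m/s


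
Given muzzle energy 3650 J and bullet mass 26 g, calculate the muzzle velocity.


v = sqrt(2*E/m) = sqrt(2*3650/0.026) = 529.9 m/s

529.9 m/s


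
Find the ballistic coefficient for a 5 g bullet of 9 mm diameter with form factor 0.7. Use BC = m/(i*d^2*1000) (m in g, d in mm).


BC = m/(i*d^2*1000) = 5/(0.7 * 9^2 * 1000) = 8.818e-05

8.818e-05


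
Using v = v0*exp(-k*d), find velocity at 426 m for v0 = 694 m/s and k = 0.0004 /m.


v = v0*exp(-k*d) = 694*exp(-0.0004*426) = 585.3 m/s

585.3 m/s


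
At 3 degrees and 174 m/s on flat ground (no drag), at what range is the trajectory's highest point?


R = v0^2*sin(2*theta)/g = 174^2*sin(2*3°)/9.81 = 322.6 m
apex_dist = R/2 = 322.6/2 = 161.3 m

161.3 m


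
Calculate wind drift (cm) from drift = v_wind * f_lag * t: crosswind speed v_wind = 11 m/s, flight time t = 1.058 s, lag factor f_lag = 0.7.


drift = v_wind * lag * t = 11 * 0.7 * 1.058 = 8.1466 m ≈ 814.7 cm

814.7 cm


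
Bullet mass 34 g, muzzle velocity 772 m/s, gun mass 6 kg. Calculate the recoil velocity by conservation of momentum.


v_recoil = m_p * v_p / m_gun = 0.034 * 772 / 6 = 4.375 m/s

4.375 m/s


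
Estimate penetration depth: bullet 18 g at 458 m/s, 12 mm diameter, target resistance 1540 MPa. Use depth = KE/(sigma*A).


A = pi*(d/2)^2 = pi*(12/2)^2 = 113.097 mm^2
E = 0.5*m*v^2 = 0.5*0.018*458^2 = 1887.88 J
depth = E/(sigma*A) = 1887.88 J / (1540 MPa * 113.097 mm^2) = 1887.88/(1540 * 113.097) m = 0.0108393 m ≈ 10.84 mm

10.84 mm


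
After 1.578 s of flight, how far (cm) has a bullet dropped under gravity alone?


drop = 0.5*g*t^2 = 0.5*9.81*1.578^2 = 12.2139 m ≈ 1221 cm

1221 cm


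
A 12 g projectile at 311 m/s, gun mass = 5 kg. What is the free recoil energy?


v_r = m_p*v_p/m_gun = 0.012*311/5 = 0.7464 m/s, E_r = 0.5*m_gun*v_r^2 = 0.5*5*0.7464^2 = 1.393 J

1.393 J


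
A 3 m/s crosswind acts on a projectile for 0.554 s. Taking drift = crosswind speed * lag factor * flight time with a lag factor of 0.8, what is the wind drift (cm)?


drift = v_wind * lag * t = 3 * 0.8 * 0.554 = 1.3296 m ≈ 133 cm

133 cm


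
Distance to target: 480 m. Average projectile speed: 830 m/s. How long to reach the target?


t = d/v = 480/830 = 0.5783 s

0.5783 s


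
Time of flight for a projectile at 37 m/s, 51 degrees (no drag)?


T = 2*v0*sin(theta)/g = 2*37*sin(51°)/9.81 = 5.862 s

5.862 s


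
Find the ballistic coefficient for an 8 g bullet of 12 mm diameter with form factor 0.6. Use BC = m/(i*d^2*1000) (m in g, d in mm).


BC = m/(i*d^2*1000) = 8/(0.6 * 12^2 * 1000) = 9.259e-05

9.259e-05


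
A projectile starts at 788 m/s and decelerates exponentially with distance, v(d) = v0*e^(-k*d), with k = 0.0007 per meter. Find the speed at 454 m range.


v = v0*exp(-k*d) = 788*exp(-0.0007*454) = 573.5 m/s

573.5 m/s


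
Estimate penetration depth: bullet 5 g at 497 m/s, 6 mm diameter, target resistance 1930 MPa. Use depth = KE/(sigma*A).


A = pi*(d/2)^2 = pi*(6/2)^2 = 28.2743 mm^2
E = 0.5*m*v^2 = 0.5*0.005*497^2 = 617.523 J
depth = E/(sigma*A) = 617.523 J / (1930 MPa * 28.2743 mm^2) = 617.523/(1930 * 28.2743) m = 0.0113163 m ≈ 11.32 mm

11.32 mm


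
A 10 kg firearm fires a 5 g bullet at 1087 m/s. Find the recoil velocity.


v_recoil = m_p * v_p / m_gun = 0.005 * 1087 / 10 = 0.5435 m/s

0.5435 m/s


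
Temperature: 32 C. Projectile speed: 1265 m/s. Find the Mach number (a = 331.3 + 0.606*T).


a = 331.3 + 0.606*(32) = 350.692 m/s
M = v/a = 1265/350.692 = 3.607

3.607


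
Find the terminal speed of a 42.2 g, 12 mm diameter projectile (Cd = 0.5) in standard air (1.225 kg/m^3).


A = pi*(d/2)^2 = pi*(12/2000)^2 = 1.13097e-04 m^2
vt = sqrt(2mg/(Cd*rho*A)) = sqrt(2*0.0422*9.81/(0.5 * 1.225 * 1.13097e-04)) = 109.3 m/s

109.3 m/s


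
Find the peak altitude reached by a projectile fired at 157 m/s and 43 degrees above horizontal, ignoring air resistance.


H = (v0*sin(theta))^2 / (2g) = (157*sin(43°))^2 / (2*9.81) = 584.3 m

584.3 m


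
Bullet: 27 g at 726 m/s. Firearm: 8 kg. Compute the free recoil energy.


v_r = m_p*v_p/m_gun = 0.027*726/8 = 2.45025 m/s, E_r = 0.5*m_gun*v_r^2 = 0.5*8*2.45025^2 = 24.01 J

24.01 J


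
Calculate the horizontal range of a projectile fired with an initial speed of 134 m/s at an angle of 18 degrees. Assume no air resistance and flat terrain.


R = v0^2 * sin(2*theta) / g = 134^2 * sin(2*18°) / 9.81 = 1076 m

1076 m


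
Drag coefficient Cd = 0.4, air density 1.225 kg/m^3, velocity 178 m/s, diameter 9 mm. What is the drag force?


A = pi*(d/2)^2 = pi*(9/2000)^2 = 6.36173e-05 m^2
Fd = 0.5*Cd*rho*A*v^2 = 0.5*0.4*1.225*6.36173e-05*178^2 = 0.4938 N

0.4938 N


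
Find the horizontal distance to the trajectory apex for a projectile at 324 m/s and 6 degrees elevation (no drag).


R = v0^2*sin(2*theta)/g = 324^2*sin(2*6°)/9.81 = 2224.85 m
apex_dist = R/2 = 2224.85/2 = 1112 m

1112 m


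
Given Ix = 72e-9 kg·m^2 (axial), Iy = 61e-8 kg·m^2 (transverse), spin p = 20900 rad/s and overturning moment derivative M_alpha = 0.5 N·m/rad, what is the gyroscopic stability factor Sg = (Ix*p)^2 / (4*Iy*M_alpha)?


Sg = Ix^2 * p^2 / (4 * Iy * M_alpha) = (72e-9)^2 * 20900^2 / (4 * 61e-8 * 0.5) = 1.856

1.856


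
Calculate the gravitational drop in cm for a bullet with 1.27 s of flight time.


drop = 0.5*g*t^2 = 0.5*9.81*1.27^2 = 7.91127 m ≈ 791.1 cm

791.1 cm


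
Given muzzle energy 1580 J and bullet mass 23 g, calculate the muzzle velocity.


v = sqrt(2*E/m) = sqrt(2*1580/0.023) = 370.7 m/s

370.7 m/s


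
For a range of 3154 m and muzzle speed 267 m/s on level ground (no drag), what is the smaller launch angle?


sin(2*theta) = R*g/v0^2 = 3154*9.81/267^2 = 0.434018, theta = arcsin(0.434018)/2 = 12.86°

12.86 degrees


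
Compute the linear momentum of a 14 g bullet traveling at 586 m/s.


p = m*v = 0.014*586 = 8.204 kg·m/s

8.204 kg·m/s


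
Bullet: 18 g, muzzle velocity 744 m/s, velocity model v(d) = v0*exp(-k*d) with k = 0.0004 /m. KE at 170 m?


v = v0*exp(-k*d) = 744*exp(-0.0004*170) = 695.09 m/s
E = 0.5*m*v^2 = 0.5*0.018*695.09^2 = 4348 J

4348 J


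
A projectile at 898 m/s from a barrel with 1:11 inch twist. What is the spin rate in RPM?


twist_m = 11*0.0254 = 0.2794 m
spin = v/twist = 898/0.2794 = 3214.03 rev/s
RPM = spin*60 = 3214.03*60 ≈ 192842 RPM

192842 RPM
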